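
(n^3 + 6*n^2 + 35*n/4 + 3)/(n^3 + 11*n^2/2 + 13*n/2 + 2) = (n + 3/2)/(n + 1)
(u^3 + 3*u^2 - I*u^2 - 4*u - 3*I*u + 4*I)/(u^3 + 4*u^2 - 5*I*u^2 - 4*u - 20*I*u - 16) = (u - 1)/(u - 4*I)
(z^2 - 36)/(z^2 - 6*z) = (z + 6)/z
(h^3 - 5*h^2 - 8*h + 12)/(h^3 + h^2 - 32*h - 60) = (h - 1)/(h + 5)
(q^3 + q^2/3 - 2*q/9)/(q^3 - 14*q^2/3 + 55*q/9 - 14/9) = q*(3*q + 2)/(3*q^2 - 13*q + 14)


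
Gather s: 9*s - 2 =9*s - 2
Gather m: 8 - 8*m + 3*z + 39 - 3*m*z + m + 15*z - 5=m*(-3*z - 7) + 18*z + 42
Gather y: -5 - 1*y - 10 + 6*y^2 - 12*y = 6*y^2 - 13*y - 15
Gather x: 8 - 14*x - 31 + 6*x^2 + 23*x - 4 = 6*x^2 + 9*x - 27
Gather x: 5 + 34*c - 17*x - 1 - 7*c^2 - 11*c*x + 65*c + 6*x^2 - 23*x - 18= -7*c^2 + 99*c + 6*x^2 + x*(-11*c - 40) - 14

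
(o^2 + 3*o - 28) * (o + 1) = o^3 + 4*o^2 - 25*o - 28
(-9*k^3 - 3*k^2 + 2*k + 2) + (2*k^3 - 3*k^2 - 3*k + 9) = -7*k^3 - 6*k^2 - k + 11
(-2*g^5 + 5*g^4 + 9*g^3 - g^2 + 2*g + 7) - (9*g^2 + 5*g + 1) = -2*g^5 + 5*g^4 + 9*g^3 - 10*g^2 - 3*g + 6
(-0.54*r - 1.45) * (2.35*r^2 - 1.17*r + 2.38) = -1.269*r^3 - 2.7757*r^2 + 0.4113*r - 3.451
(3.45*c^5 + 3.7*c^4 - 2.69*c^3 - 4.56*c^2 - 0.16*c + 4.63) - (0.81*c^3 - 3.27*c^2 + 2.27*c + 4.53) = 3.45*c^5 + 3.7*c^4 - 3.5*c^3 - 1.29*c^2 - 2.43*c + 0.0999999999999996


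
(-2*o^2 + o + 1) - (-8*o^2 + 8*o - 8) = 6*o^2 - 7*o + 9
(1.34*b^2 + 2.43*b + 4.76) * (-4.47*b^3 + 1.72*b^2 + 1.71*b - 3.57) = -5.9898*b^5 - 8.5573*b^4 - 14.8062*b^3 + 7.5587*b^2 - 0.535500000000001*b - 16.9932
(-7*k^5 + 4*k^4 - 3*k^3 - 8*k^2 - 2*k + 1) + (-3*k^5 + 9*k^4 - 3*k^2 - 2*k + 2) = -10*k^5 + 13*k^4 - 3*k^3 - 11*k^2 - 4*k + 3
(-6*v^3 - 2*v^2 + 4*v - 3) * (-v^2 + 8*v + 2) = 6*v^5 - 46*v^4 - 32*v^3 + 31*v^2 - 16*v - 6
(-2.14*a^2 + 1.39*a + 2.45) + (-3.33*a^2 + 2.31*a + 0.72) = -5.47*a^2 + 3.7*a + 3.17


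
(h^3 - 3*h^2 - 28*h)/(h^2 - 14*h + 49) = h*(h + 4)/(h - 7)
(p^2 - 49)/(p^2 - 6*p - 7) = (p + 7)/(p + 1)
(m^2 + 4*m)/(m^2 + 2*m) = (m + 4)/(m + 2)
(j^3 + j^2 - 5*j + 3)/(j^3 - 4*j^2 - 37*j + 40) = (j^2 + 2*j - 3)/(j^2 - 3*j - 40)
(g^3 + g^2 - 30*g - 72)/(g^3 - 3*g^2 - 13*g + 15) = (g^2 - 2*g - 24)/(g^2 - 6*g + 5)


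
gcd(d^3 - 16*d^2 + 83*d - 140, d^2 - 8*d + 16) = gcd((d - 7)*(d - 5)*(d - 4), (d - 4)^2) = d - 4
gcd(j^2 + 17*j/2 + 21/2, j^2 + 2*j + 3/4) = j + 3/2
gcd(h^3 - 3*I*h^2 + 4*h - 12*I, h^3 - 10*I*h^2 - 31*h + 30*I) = h^2 - 5*I*h - 6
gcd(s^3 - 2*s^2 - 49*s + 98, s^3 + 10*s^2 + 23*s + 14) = s + 7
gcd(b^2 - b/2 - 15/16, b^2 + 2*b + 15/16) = b + 3/4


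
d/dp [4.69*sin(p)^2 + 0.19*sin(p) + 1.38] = (9.38*sin(p) + 0.19)*cos(p)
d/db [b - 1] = 1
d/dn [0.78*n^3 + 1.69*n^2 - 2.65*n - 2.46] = 2.34*n^2 + 3.38*n - 2.65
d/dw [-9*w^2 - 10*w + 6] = -18*w - 10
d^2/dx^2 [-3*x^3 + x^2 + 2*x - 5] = 2 - 18*x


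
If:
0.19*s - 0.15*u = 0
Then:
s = 0.789473684210526*u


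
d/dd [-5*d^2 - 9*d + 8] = -10*d - 9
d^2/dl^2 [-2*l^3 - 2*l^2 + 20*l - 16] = -12*l - 4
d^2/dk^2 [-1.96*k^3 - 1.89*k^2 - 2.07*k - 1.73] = -11.76*k - 3.78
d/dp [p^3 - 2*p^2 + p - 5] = 3*p^2 - 4*p + 1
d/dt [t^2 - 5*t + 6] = 2*t - 5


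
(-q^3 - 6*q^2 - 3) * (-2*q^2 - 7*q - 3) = 2*q^5 + 19*q^4 + 45*q^3 + 24*q^2 + 21*q + 9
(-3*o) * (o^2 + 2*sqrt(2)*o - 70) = -3*o^3 - 6*sqrt(2)*o^2 + 210*o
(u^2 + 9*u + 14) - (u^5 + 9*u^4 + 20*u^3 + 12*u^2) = -u^5 - 9*u^4 - 20*u^3 - 11*u^2 + 9*u + 14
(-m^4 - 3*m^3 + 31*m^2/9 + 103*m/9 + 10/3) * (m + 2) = -m^5 - 5*m^4 - 23*m^3/9 + 55*m^2/3 + 236*m/9 + 20/3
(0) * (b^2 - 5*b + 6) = 0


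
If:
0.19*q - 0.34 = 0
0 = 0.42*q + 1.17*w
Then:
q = 1.79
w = -0.64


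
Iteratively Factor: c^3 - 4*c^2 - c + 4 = (c + 1)*(c^2 - 5*c + 4) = (c - 4)*(c + 1)*(c - 1)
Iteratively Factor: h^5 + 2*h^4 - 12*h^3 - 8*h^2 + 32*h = (h - 2)*(h^4 + 4*h^3 - 4*h^2 - 16*h) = (h - 2)^2*(h^3 + 6*h^2 + 8*h) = h*(h - 2)^2*(h^2 + 6*h + 8) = h*(h - 2)^2*(h + 2)*(h + 4)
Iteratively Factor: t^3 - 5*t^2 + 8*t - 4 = (t - 1)*(t^2 - 4*t + 4) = (t - 2)*(t - 1)*(t - 2)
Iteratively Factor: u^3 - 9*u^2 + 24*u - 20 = (u - 2)*(u^2 - 7*u + 10) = (u - 5)*(u - 2)*(u - 2)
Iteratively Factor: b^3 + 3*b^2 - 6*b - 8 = (b + 4)*(b^2 - b - 2) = (b - 2)*(b + 4)*(b + 1)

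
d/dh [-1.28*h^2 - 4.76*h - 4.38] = -2.56*h - 4.76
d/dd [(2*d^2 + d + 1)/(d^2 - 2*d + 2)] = (-5*d^2 + 6*d + 4)/(d^4 - 4*d^3 + 8*d^2 - 8*d + 4)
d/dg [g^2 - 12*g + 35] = 2*g - 12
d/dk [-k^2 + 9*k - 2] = 9 - 2*k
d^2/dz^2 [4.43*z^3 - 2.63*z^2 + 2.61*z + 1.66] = 26.58*z - 5.26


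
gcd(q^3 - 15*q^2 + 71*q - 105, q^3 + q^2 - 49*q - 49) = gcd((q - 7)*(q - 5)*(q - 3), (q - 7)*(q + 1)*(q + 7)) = q - 7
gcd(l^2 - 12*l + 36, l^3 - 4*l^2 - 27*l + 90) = l - 6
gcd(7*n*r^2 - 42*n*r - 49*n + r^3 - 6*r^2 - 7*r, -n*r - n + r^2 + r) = r + 1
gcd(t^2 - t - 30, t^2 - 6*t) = t - 6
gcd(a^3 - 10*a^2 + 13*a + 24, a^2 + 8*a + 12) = 1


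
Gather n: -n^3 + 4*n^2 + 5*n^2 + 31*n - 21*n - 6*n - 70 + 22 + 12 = -n^3 + 9*n^2 + 4*n - 36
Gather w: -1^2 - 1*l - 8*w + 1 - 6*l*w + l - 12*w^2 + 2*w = -12*w^2 + w*(-6*l - 6)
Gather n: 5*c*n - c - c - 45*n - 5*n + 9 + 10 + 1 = -2*c + n*(5*c - 50) + 20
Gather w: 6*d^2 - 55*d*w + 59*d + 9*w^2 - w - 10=6*d^2 + 59*d + 9*w^2 + w*(-55*d - 1) - 10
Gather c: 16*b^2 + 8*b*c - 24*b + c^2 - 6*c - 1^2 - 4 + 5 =16*b^2 - 24*b + c^2 + c*(8*b - 6)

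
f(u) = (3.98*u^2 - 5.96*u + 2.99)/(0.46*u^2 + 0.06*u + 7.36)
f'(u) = (-0.92*u - 0.06)*(3.98*u^2 - 5.96*u + 2.99)/(0.46*u^2 + 0.06*u + 7.36)^2 + (7.96*u - 5.96)/(0.46*u^2 + 0.06*u + 7.36)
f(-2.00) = 3.40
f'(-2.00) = -1.74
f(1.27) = 0.23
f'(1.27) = 0.47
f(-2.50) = 4.24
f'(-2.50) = -1.62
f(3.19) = 2.00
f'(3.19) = 1.10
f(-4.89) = 7.05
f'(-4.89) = -0.75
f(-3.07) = 5.11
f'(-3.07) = -1.41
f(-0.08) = 0.47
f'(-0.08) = -0.90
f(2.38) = 1.12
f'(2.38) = 1.03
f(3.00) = 1.79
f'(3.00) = 1.10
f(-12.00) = 8.89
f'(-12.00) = -0.05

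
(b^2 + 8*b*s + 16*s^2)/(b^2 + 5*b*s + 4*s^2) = (b + 4*s)/(b + s)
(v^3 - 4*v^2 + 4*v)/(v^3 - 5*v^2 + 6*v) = (v - 2)/(v - 3)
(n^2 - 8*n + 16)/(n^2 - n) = (n^2 - 8*n + 16)/(n*(n - 1))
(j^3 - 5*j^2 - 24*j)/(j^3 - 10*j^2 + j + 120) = j/(j - 5)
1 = 1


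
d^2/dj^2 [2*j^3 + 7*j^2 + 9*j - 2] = 12*j + 14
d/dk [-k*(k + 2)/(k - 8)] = (-k^2 + 16*k + 16)/(k^2 - 16*k + 64)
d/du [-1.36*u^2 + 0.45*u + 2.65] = 0.45 - 2.72*u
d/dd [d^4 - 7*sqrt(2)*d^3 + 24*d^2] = d*(4*d^2 - 21*sqrt(2)*d + 48)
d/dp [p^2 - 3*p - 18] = 2*p - 3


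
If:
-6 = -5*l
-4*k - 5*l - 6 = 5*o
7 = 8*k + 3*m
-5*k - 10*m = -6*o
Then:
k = 566/253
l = 6/5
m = -919/253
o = -1060/253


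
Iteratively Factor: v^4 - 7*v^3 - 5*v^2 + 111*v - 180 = (v - 5)*(v^3 - 2*v^2 - 15*v + 36) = (v - 5)*(v - 3)*(v^2 + v - 12) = (v - 5)*(v - 3)*(v + 4)*(v - 3)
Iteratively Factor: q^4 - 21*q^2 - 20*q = (q)*(q^3 - 21*q - 20) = q*(q - 5)*(q^2 + 5*q + 4) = q*(q - 5)*(q + 4)*(q + 1)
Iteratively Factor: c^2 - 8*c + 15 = (c - 5)*(c - 3)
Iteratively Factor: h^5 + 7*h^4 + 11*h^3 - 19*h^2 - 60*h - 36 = (h + 1)*(h^4 + 6*h^3 + 5*h^2 - 24*h - 36) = (h - 2)*(h + 1)*(h^3 + 8*h^2 + 21*h + 18) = (h - 2)*(h + 1)*(h + 2)*(h^2 + 6*h + 9) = (h - 2)*(h + 1)*(h + 2)*(h + 3)*(h + 3)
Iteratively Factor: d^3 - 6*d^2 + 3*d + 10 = (d + 1)*(d^2 - 7*d + 10) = (d - 5)*(d + 1)*(d - 2)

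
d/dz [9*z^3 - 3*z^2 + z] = 27*z^2 - 6*z + 1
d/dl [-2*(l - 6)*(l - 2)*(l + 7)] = -6*l^2 + 4*l + 88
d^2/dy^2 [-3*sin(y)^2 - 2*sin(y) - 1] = 2*sin(y) - 6*cos(2*y)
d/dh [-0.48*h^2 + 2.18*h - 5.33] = 2.18 - 0.96*h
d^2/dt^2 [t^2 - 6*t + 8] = 2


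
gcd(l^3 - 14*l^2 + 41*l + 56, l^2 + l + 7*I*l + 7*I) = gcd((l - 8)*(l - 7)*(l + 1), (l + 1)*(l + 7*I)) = l + 1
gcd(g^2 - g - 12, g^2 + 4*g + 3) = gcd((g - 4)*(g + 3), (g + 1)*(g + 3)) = g + 3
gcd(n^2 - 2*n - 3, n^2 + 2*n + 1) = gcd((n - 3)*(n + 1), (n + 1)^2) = n + 1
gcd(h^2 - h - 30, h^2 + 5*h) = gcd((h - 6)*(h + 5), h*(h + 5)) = h + 5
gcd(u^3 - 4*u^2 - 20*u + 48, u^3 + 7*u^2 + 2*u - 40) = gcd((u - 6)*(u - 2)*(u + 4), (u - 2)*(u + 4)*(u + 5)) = u^2 + 2*u - 8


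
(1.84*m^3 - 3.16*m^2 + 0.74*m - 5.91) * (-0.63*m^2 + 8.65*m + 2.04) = -1.1592*m^5 + 17.9068*m^4 - 24.0466*m^3 + 3.6779*m^2 - 49.6119*m - 12.0564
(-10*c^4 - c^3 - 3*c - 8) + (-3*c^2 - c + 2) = -10*c^4 - c^3 - 3*c^2 - 4*c - 6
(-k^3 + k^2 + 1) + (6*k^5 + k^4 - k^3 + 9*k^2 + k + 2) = 6*k^5 + k^4 - 2*k^3 + 10*k^2 + k + 3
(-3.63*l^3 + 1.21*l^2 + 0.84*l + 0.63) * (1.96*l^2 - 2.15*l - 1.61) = -7.1148*l^5 + 10.1761*l^4 + 4.8892*l^3 - 2.5193*l^2 - 2.7069*l - 1.0143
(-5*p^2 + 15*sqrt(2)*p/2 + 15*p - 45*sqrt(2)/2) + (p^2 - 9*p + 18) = -4*p^2 + 6*p + 15*sqrt(2)*p/2 - 45*sqrt(2)/2 + 18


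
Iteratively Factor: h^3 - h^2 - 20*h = (h)*(h^2 - h - 20) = h*(h + 4)*(h - 5)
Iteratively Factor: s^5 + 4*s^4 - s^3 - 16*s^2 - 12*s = (s - 2)*(s^4 + 6*s^3 + 11*s^2 + 6*s) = (s - 2)*(s + 1)*(s^3 + 5*s^2 + 6*s) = (s - 2)*(s + 1)*(s + 3)*(s^2 + 2*s) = (s - 2)*(s + 1)*(s + 2)*(s + 3)*(s)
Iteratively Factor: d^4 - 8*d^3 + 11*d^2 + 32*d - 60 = (d - 2)*(d^3 - 6*d^2 - d + 30) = (d - 5)*(d - 2)*(d^2 - d - 6) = (d - 5)*(d - 3)*(d - 2)*(d + 2)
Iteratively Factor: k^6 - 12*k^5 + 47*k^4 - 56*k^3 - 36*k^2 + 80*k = (k)*(k^5 - 12*k^4 + 47*k^3 - 56*k^2 - 36*k + 80) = k*(k - 5)*(k^4 - 7*k^3 + 12*k^2 + 4*k - 16) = k*(k - 5)*(k - 2)*(k^3 - 5*k^2 + 2*k + 8) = k*(k - 5)*(k - 4)*(k - 2)*(k^2 - k - 2) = k*(k - 5)*(k - 4)*(k - 2)*(k + 1)*(k - 2)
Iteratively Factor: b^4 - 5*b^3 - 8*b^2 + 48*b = (b - 4)*(b^3 - b^2 - 12*b) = b*(b - 4)*(b^2 - b - 12) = b*(b - 4)*(b + 3)*(b - 4)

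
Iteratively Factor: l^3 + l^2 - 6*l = (l + 3)*(l^2 - 2*l) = l*(l + 3)*(l - 2)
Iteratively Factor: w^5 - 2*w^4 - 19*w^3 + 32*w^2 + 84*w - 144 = (w + 3)*(w^4 - 5*w^3 - 4*w^2 + 44*w - 48) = (w + 3)^2*(w^3 - 8*w^2 + 20*w - 16) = (w - 4)*(w + 3)^2*(w^2 - 4*w + 4) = (w - 4)*(w - 2)*(w + 3)^2*(w - 2)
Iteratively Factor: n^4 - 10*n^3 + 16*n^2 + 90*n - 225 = (n - 3)*(n^3 - 7*n^2 - 5*n + 75) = (n - 5)*(n - 3)*(n^2 - 2*n - 15) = (n - 5)*(n - 3)*(n + 3)*(n - 5)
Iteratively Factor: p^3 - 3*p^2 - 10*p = (p + 2)*(p^2 - 5*p) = (p - 5)*(p + 2)*(p)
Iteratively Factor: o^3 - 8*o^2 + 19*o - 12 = (o - 3)*(o^2 - 5*o + 4) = (o - 3)*(o - 1)*(o - 4)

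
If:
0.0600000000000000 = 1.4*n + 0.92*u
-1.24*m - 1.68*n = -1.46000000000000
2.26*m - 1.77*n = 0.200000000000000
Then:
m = 0.49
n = 0.51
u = -0.71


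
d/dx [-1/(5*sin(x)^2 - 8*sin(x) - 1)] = 2*(5*sin(x) - 4)*cos(x)/(-5*sin(x)^2 + 8*sin(x) + 1)^2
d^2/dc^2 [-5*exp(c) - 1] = -5*exp(c)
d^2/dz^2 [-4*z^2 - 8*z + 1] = -8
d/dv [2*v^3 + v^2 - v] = 6*v^2 + 2*v - 1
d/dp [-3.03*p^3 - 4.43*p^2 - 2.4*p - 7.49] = -9.09*p^2 - 8.86*p - 2.4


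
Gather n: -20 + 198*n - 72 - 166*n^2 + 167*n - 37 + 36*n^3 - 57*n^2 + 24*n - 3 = 36*n^3 - 223*n^2 + 389*n - 132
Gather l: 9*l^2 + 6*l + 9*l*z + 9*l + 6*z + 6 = 9*l^2 + l*(9*z + 15) + 6*z + 6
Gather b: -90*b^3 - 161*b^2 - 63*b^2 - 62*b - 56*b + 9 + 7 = -90*b^3 - 224*b^2 - 118*b + 16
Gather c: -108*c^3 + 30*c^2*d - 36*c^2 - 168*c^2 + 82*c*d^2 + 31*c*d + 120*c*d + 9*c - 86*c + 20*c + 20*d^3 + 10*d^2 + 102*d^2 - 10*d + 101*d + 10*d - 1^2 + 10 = -108*c^3 + c^2*(30*d - 204) + c*(82*d^2 + 151*d - 57) + 20*d^3 + 112*d^2 + 101*d + 9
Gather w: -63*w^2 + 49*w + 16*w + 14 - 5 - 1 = -63*w^2 + 65*w + 8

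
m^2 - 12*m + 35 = (m - 7)*(m - 5)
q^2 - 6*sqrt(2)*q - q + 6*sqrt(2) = (q - 1)*(q - 6*sqrt(2))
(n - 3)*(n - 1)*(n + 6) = n^3 + 2*n^2 - 21*n + 18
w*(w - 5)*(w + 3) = w^3 - 2*w^2 - 15*w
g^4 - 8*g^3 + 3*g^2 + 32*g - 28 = (g - 7)*(g - 2)*(g - 1)*(g + 2)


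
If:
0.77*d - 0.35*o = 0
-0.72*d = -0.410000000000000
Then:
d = 0.57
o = 1.25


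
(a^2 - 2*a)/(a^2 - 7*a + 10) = a/(a - 5)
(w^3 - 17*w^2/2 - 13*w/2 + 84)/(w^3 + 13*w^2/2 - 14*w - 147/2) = (w - 8)/(w + 7)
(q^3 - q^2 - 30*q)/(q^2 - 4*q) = (q^2 - q - 30)/(q - 4)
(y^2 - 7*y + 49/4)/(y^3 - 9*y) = (y^2 - 7*y + 49/4)/(y*(y^2 - 9))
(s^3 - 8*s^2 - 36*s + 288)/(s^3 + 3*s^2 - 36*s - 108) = (s - 8)/(s + 3)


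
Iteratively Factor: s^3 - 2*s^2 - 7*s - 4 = (s - 4)*(s^2 + 2*s + 1) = (s - 4)*(s + 1)*(s + 1)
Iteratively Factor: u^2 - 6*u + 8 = (u - 2)*(u - 4)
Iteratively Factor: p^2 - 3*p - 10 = (p + 2)*(p - 5)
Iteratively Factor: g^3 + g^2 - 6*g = (g)*(g^2 + g - 6) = g*(g - 2)*(g + 3)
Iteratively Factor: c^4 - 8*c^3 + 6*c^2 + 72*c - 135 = (c - 3)*(c^3 - 5*c^2 - 9*c + 45) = (c - 3)^2*(c^2 - 2*c - 15) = (c - 3)^2*(c + 3)*(c - 5)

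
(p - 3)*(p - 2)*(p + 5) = p^3 - 19*p + 30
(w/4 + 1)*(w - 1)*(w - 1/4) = w^3/4 + 11*w^2/16 - 19*w/16 + 1/4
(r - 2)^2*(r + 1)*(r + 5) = r^4 + 2*r^3 - 15*r^2 + 4*r + 20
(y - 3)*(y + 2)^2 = y^3 + y^2 - 8*y - 12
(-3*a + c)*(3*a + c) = -9*a^2 + c^2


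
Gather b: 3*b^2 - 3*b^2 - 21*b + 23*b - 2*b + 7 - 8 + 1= 0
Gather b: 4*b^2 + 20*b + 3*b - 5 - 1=4*b^2 + 23*b - 6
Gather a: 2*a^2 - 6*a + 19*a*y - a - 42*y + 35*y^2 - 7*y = 2*a^2 + a*(19*y - 7) + 35*y^2 - 49*y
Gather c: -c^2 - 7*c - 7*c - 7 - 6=-c^2 - 14*c - 13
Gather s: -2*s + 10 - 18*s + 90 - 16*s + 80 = 180 - 36*s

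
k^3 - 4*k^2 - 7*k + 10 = (k - 5)*(k - 1)*(k + 2)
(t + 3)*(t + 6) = t^2 + 9*t + 18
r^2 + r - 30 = (r - 5)*(r + 6)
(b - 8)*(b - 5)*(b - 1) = b^3 - 14*b^2 + 53*b - 40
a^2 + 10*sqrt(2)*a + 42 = (a + 3*sqrt(2))*(a + 7*sqrt(2))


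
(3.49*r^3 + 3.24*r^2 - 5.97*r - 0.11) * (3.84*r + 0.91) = 13.4016*r^4 + 15.6175*r^3 - 19.9764*r^2 - 5.8551*r - 0.1001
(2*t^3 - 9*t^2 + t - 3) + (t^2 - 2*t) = 2*t^3 - 8*t^2 - t - 3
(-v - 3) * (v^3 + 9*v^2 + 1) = -v^4 - 12*v^3 - 27*v^2 - v - 3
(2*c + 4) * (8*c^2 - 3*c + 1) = 16*c^3 + 26*c^2 - 10*c + 4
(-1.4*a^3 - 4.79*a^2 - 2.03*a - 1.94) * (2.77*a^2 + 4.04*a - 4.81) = -3.878*a^5 - 18.9243*a^4 - 18.2407*a^3 + 9.4649*a^2 + 1.9267*a + 9.3314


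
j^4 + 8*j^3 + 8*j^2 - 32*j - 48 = (j - 2)*(j + 2)^2*(j + 6)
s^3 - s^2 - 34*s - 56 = (s - 7)*(s + 2)*(s + 4)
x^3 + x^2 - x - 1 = (x - 1)*(x + 1)^2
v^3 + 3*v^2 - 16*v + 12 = (v - 2)*(v - 1)*(v + 6)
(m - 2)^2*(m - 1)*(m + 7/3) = m^4 - 8*m^3/3 - 11*m^2/3 + 44*m/3 - 28/3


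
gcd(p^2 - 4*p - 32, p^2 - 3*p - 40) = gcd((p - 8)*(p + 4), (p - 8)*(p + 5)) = p - 8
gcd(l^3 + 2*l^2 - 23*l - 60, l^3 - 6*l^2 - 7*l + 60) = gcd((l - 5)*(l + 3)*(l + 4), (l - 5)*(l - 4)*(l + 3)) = l^2 - 2*l - 15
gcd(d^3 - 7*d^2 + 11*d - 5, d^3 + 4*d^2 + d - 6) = d - 1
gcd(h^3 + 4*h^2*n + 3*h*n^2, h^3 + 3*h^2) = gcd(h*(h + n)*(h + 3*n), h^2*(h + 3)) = h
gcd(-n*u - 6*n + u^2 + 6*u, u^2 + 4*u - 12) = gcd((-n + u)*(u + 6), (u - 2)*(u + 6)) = u + 6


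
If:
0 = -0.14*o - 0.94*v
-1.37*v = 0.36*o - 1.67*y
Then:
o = 10.7080491132333*y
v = -1.59481582537517*y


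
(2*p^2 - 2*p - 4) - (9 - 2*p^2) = 4*p^2 - 2*p - 13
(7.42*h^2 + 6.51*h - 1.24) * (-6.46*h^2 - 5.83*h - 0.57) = -47.9332*h^4 - 85.3132*h^3 - 34.1723*h^2 + 3.5185*h + 0.7068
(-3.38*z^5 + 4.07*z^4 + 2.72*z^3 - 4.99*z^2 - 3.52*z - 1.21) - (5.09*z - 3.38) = -3.38*z^5 + 4.07*z^4 + 2.72*z^3 - 4.99*z^2 - 8.61*z + 2.17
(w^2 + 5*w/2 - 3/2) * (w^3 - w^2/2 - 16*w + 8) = w^5 + 2*w^4 - 75*w^3/4 - 125*w^2/4 + 44*w - 12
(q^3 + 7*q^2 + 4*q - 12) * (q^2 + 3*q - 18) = q^5 + 10*q^4 + 7*q^3 - 126*q^2 - 108*q + 216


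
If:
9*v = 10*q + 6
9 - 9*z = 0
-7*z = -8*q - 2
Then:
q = 5/8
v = 49/36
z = 1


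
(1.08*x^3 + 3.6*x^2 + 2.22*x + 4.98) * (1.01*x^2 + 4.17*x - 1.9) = 1.0908*x^5 + 8.1396*x^4 + 15.2022*x^3 + 7.4472*x^2 + 16.5486*x - 9.462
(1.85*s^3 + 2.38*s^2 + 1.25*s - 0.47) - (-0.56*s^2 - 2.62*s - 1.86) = 1.85*s^3 + 2.94*s^2 + 3.87*s + 1.39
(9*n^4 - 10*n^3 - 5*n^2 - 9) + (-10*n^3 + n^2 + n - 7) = 9*n^4 - 20*n^3 - 4*n^2 + n - 16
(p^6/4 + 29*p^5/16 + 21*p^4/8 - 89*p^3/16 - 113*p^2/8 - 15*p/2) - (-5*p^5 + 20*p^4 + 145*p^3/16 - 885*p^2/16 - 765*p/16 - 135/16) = p^6/4 + 109*p^5/16 - 139*p^4/8 - 117*p^3/8 + 659*p^2/16 + 645*p/16 + 135/16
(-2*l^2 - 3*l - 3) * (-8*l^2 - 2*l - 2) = 16*l^4 + 28*l^3 + 34*l^2 + 12*l + 6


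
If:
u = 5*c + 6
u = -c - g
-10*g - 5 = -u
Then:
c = -61/65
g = -24/65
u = 17/13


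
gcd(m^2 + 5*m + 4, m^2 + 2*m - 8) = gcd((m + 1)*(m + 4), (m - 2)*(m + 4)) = m + 4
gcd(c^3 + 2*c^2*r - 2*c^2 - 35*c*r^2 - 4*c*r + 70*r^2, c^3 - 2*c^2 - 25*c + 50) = c - 2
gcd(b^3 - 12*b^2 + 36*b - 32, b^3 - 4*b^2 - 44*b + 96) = b^2 - 10*b + 16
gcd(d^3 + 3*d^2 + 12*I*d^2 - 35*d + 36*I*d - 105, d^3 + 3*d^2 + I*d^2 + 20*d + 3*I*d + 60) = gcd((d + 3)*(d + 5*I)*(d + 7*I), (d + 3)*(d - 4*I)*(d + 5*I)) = d^2 + d*(3 + 5*I) + 15*I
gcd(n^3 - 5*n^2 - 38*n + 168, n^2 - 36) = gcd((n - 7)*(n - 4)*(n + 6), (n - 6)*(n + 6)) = n + 6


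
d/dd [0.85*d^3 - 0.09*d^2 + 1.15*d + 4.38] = 2.55*d^2 - 0.18*d + 1.15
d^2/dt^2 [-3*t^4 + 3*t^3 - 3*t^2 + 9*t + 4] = -36*t^2 + 18*t - 6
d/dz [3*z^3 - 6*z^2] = 3*z*(3*z - 4)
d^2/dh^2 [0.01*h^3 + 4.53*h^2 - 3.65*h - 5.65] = 0.06*h + 9.06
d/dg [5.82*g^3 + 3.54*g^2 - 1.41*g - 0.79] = 17.46*g^2 + 7.08*g - 1.41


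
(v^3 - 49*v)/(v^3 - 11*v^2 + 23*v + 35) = v*(v + 7)/(v^2 - 4*v - 5)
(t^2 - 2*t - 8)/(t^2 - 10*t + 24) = (t + 2)/(t - 6)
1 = 1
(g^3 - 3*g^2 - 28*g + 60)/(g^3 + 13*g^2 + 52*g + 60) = (g^2 - 8*g + 12)/(g^2 + 8*g + 12)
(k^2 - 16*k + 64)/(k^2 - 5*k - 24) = (k - 8)/(k + 3)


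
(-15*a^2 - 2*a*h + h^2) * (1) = -15*a^2 - 2*a*h + h^2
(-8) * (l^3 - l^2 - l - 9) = -8*l^3 + 8*l^2 + 8*l + 72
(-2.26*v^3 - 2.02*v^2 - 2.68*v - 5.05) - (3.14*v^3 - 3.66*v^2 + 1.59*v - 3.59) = -5.4*v^3 + 1.64*v^2 - 4.27*v - 1.46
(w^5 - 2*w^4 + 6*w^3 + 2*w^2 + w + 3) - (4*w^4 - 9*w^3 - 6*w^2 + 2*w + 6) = w^5 - 6*w^4 + 15*w^3 + 8*w^2 - w - 3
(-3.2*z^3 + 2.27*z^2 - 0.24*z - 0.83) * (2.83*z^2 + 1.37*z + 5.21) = -9.056*z^5 + 2.0401*z^4 - 14.2413*z^3 + 9.149*z^2 - 2.3875*z - 4.3243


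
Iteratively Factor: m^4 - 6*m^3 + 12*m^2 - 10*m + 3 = (m - 1)*(m^3 - 5*m^2 + 7*m - 3) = (m - 1)^2*(m^2 - 4*m + 3) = (m - 1)^3*(m - 3)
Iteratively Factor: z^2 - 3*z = (z - 3)*(z)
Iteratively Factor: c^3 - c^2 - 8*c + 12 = (c - 2)*(c^2 + c - 6) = (c - 2)*(c + 3)*(c - 2)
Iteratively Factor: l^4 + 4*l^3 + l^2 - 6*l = (l + 2)*(l^3 + 2*l^2 - 3*l) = (l - 1)*(l + 2)*(l^2 + 3*l) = l*(l - 1)*(l + 2)*(l + 3)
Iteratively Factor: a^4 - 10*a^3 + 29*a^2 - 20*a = (a - 1)*(a^3 - 9*a^2 + 20*a) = a*(a - 1)*(a^2 - 9*a + 20) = a*(a - 5)*(a - 1)*(a - 4)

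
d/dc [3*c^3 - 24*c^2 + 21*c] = 9*c^2 - 48*c + 21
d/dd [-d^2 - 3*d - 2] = -2*d - 3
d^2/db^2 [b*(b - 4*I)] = 2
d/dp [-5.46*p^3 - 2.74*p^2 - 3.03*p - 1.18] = -16.38*p^2 - 5.48*p - 3.03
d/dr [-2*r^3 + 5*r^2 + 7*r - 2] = -6*r^2 + 10*r + 7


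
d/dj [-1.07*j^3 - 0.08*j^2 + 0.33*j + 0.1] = -3.21*j^2 - 0.16*j + 0.33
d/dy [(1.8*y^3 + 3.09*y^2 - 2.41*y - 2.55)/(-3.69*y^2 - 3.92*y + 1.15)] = (-6.642*y^4 - 14.112*y^3 - 14.7957*y^2 - 11.712*y - 12.7675)/(13.6161*y^4 + 28.9296*y^3 + 6.8794*y^2 - 9.016*y + 1.3225)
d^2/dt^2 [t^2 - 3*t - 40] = 2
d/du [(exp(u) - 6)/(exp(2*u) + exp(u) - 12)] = (-(exp(u) - 6)*(2*exp(u) + 1) + exp(2*u) + exp(u) - 12)*exp(u)/(exp(2*u) + exp(u) - 12)^2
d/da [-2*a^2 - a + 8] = -4*a - 1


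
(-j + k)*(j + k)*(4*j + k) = -4*j^3 - j^2*k + 4*j*k^2 + k^3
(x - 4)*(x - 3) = x^2 - 7*x + 12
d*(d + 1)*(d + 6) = d^3 + 7*d^2 + 6*d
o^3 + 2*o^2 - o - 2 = (o - 1)*(o + 1)*(o + 2)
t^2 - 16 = (t - 4)*(t + 4)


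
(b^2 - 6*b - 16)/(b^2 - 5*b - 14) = (b - 8)/(b - 7)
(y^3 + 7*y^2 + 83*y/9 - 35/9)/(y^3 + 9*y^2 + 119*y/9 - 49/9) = (y + 5)/(y + 7)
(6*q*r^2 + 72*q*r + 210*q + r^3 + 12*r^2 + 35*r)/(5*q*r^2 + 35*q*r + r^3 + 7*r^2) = (6*q*r + 30*q + r^2 + 5*r)/(r*(5*q + r))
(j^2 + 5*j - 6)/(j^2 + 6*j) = (j - 1)/j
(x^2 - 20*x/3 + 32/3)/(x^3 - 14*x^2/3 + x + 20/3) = (3*x - 8)/(3*x^2 - 2*x - 5)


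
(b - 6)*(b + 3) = b^2 - 3*b - 18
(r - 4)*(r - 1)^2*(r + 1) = r^4 - 5*r^3 + 3*r^2 + 5*r - 4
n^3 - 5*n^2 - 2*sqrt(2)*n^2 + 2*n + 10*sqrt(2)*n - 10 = (n - 5)*(n - sqrt(2))^2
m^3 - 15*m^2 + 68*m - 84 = (m - 7)*(m - 6)*(m - 2)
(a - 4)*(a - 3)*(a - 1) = a^3 - 8*a^2 + 19*a - 12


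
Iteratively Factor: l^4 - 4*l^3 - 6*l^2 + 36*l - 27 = (l - 3)*(l^3 - l^2 - 9*l + 9) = (l - 3)*(l + 3)*(l^2 - 4*l + 3) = (l - 3)^2*(l + 3)*(l - 1)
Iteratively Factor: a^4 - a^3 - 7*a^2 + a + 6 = (a + 2)*(a^3 - 3*a^2 - a + 3) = (a + 1)*(a + 2)*(a^2 - 4*a + 3) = (a - 3)*(a + 1)*(a + 2)*(a - 1)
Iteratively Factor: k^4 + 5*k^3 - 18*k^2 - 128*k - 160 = (k - 5)*(k^3 + 10*k^2 + 32*k + 32) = (k - 5)*(k + 4)*(k^2 + 6*k + 8) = (k - 5)*(k + 4)^2*(k + 2)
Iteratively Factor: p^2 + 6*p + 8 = (p + 4)*(p + 2)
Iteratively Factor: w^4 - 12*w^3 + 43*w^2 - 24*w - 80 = (w + 1)*(w^3 - 13*w^2 + 56*w - 80) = (w - 4)*(w + 1)*(w^2 - 9*w + 20) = (w - 5)*(w - 4)*(w + 1)*(w - 4)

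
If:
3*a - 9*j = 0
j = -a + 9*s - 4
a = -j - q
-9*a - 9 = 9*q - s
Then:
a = 231/85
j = 77/85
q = -308/85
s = 72/85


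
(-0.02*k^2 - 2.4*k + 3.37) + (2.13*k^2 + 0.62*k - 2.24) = 2.11*k^2 - 1.78*k + 1.13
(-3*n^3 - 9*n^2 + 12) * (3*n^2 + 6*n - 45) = -9*n^5 - 45*n^4 + 81*n^3 + 441*n^2 + 72*n - 540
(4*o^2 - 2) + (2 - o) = 4*o^2 - o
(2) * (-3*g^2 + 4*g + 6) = -6*g^2 + 8*g + 12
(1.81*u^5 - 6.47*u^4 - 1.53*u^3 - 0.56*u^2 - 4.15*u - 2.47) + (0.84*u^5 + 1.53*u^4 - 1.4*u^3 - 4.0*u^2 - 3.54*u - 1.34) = 2.65*u^5 - 4.94*u^4 - 2.93*u^3 - 4.56*u^2 - 7.69*u - 3.81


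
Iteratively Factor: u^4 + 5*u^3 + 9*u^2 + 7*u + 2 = (u + 1)*(u^3 + 4*u^2 + 5*u + 2) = (u + 1)*(u + 2)*(u^2 + 2*u + 1) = (u + 1)^2*(u + 2)*(u + 1)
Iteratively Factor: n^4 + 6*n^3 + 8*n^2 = (n + 4)*(n^3 + 2*n^2) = n*(n + 4)*(n^2 + 2*n) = n^2*(n + 4)*(n + 2)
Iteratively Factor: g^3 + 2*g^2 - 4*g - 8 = (g + 2)*(g^2 - 4) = (g - 2)*(g + 2)*(g + 2)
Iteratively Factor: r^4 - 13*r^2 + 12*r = (r + 4)*(r^3 - 4*r^2 + 3*r) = (r - 3)*(r + 4)*(r^2 - r) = r*(r - 3)*(r + 4)*(r - 1)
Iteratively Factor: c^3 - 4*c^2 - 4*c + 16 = (c + 2)*(c^2 - 6*c + 8) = (c - 2)*(c + 2)*(c - 4)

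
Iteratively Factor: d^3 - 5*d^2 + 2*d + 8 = (d + 1)*(d^2 - 6*d + 8) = (d - 4)*(d + 1)*(d - 2)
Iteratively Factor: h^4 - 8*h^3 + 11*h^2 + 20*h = (h - 5)*(h^3 - 3*h^2 - 4*h) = (h - 5)*(h - 4)*(h^2 + h) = h*(h - 5)*(h - 4)*(h + 1)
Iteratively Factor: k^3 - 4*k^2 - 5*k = (k + 1)*(k^2 - 5*k) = k*(k + 1)*(k - 5)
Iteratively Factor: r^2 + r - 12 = (r - 3)*(r + 4)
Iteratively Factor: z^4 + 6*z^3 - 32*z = (z)*(z^3 + 6*z^2 - 32) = z*(z - 2)*(z^2 + 8*z + 16) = z*(z - 2)*(z + 4)*(z + 4)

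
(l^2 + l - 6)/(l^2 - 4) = (l + 3)/(l + 2)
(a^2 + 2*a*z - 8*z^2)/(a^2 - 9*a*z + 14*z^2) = (-a - 4*z)/(-a + 7*z)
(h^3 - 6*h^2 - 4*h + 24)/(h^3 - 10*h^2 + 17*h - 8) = (h^3 - 6*h^2 - 4*h + 24)/(h^3 - 10*h^2 + 17*h - 8)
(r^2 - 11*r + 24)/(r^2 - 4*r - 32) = (r - 3)/(r + 4)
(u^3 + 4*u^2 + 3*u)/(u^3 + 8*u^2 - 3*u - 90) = u*(u^2 + 4*u + 3)/(u^3 + 8*u^2 - 3*u - 90)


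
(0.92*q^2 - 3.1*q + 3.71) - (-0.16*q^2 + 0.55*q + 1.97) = 1.08*q^2 - 3.65*q + 1.74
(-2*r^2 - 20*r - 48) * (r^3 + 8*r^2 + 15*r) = -2*r^5 - 36*r^4 - 238*r^3 - 684*r^2 - 720*r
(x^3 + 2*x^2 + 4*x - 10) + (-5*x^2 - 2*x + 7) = x^3 - 3*x^2 + 2*x - 3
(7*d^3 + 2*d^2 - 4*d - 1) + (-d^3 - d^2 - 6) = 6*d^3 + d^2 - 4*d - 7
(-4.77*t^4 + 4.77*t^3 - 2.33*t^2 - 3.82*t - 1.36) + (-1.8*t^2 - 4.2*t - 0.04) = -4.77*t^4 + 4.77*t^3 - 4.13*t^2 - 8.02*t - 1.4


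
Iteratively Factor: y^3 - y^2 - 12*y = (y + 3)*(y^2 - 4*y) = (y - 4)*(y + 3)*(y)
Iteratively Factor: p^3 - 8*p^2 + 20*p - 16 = (p - 2)*(p^2 - 6*p + 8) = (p - 4)*(p - 2)*(p - 2)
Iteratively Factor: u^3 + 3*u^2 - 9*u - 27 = (u + 3)*(u^2 - 9) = (u - 3)*(u + 3)*(u + 3)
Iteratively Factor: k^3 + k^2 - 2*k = (k)*(k^2 + k - 2) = k*(k + 2)*(k - 1)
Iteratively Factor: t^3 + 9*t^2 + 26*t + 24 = (t + 4)*(t^2 + 5*t + 6) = (t + 2)*(t + 4)*(t + 3)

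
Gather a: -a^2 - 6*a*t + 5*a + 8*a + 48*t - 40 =-a^2 + a*(13 - 6*t) + 48*t - 40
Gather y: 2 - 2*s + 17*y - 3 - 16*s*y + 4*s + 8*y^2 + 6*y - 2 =2*s + 8*y^2 + y*(23 - 16*s) - 3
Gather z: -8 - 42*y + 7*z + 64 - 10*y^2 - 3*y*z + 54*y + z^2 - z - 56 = -10*y^2 + 12*y + z^2 + z*(6 - 3*y)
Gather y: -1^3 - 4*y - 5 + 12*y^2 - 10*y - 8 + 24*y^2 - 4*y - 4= 36*y^2 - 18*y - 18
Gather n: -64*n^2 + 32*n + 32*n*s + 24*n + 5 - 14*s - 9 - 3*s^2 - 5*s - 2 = -64*n^2 + n*(32*s + 56) - 3*s^2 - 19*s - 6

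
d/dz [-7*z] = -7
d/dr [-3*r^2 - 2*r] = -6*r - 2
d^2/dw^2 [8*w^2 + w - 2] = 16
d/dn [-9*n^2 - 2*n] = -18*n - 2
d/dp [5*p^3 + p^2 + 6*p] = 15*p^2 + 2*p + 6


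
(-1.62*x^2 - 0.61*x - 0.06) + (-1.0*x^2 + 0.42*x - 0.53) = -2.62*x^2 - 0.19*x - 0.59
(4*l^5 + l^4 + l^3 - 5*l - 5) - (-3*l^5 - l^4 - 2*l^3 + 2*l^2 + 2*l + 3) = 7*l^5 + 2*l^4 + 3*l^3 - 2*l^2 - 7*l - 8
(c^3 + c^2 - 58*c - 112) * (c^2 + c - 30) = c^5 + 2*c^4 - 87*c^3 - 200*c^2 + 1628*c + 3360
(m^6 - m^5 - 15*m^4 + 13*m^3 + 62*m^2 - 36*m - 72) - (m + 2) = m^6 - m^5 - 15*m^4 + 13*m^3 + 62*m^2 - 37*m - 74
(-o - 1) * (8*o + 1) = -8*o^2 - 9*o - 1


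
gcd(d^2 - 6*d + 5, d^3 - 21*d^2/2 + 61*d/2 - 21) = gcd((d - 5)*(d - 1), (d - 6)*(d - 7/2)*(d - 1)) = d - 1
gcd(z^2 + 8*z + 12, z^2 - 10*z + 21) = 1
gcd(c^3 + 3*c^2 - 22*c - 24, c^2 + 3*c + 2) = c + 1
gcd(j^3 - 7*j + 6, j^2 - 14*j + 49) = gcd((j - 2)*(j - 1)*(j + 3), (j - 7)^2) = 1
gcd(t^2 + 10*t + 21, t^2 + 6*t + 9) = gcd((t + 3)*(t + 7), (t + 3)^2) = t + 3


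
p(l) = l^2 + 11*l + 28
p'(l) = 2*l + 11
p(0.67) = 35.82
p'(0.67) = 12.34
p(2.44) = 60.79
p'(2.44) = 15.88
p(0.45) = 33.15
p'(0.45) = 11.90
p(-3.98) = 0.06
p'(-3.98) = 3.04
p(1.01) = 40.13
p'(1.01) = 13.02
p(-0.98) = 18.18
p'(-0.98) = 9.04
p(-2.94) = 4.30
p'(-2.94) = 5.12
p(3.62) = 80.92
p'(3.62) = 18.24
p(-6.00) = -2.00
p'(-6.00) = -1.00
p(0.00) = 28.00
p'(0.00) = 11.00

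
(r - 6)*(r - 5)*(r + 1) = r^3 - 10*r^2 + 19*r + 30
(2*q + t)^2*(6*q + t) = 24*q^3 + 28*q^2*t + 10*q*t^2 + t^3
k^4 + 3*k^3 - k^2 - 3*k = k*(k - 1)*(k + 1)*(k + 3)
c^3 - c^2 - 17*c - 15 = (c - 5)*(c + 1)*(c + 3)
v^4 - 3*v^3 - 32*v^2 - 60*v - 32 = (v - 8)*(v + 1)*(v + 2)^2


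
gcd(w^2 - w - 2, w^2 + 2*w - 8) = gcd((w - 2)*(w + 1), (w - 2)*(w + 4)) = w - 2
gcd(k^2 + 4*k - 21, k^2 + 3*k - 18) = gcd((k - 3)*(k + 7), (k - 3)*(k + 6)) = k - 3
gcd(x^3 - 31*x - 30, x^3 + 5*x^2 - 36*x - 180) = x^2 - x - 30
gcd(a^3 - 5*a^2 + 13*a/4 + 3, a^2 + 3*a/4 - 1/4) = 1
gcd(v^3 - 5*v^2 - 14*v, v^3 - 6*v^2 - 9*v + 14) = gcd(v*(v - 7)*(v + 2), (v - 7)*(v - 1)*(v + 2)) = v^2 - 5*v - 14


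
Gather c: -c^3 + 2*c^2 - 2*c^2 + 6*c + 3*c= -c^3 + 9*c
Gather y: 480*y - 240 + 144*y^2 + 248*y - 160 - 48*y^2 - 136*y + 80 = 96*y^2 + 592*y - 320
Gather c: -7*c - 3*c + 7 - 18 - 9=-10*c - 20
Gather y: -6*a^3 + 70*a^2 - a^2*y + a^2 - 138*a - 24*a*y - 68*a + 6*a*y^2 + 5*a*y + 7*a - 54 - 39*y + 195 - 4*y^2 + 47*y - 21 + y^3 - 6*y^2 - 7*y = -6*a^3 + 71*a^2 - 199*a + y^3 + y^2*(6*a - 10) + y*(-a^2 - 19*a + 1) + 120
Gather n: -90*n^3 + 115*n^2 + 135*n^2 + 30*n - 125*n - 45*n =-90*n^3 + 250*n^2 - 140*n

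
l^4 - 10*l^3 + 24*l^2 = l^2*(l - 6)*(l - 4)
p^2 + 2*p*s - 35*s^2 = (p - 5*s)*(p + 7*s)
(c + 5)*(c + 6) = c^2 + 11*c + 30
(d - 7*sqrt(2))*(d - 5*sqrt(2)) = d^2 - 12*sqrt(2)*d + 70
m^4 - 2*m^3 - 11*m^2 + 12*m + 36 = (m - 3)^2*(m + 2)^2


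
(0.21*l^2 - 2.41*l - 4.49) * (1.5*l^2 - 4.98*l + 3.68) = 0.315*l^4 - 4.6608*l^3 + 6.0396*l^2 + 13.4914*l - 16.5232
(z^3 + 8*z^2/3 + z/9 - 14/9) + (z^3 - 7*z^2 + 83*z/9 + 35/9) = 2*z^3 - 13*z^2/3 + 28*z/3 + 7/3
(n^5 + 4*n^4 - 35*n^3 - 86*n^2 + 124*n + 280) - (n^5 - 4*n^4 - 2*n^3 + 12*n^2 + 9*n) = 8*n^4 - 33*n^3 - 98*n^2 + 115*n + 280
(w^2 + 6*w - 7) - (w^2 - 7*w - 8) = 13*w + 1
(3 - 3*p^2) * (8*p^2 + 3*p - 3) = -24*p^4 - 9*p^3 + 33*p^2 + 9*p - 9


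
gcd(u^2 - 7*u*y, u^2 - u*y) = u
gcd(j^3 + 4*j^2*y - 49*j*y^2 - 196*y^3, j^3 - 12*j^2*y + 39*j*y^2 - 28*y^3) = -j + 7*y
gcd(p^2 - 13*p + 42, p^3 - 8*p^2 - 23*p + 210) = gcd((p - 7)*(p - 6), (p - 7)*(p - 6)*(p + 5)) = p^2 - 13*p + 42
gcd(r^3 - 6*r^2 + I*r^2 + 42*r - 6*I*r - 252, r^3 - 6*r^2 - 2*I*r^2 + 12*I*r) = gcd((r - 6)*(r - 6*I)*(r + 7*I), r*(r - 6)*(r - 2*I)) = r - 6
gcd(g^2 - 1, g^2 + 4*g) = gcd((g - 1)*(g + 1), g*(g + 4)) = 1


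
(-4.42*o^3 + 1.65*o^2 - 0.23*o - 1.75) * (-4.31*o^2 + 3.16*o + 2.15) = 19.0502*o^5 - 21.0787*o^4 - 3.2977*o^3 + 10.3632*o^2 - 6.0245*o - 3.7625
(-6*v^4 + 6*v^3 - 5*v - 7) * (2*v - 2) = -12*v^5 + 24*v^4 - 12*v^3 - 10*v^2 - 4*v + 14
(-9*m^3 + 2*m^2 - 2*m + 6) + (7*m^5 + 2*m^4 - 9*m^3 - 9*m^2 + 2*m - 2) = 7*m^5 + 2*m^4 - 18*m^3 - 7*m^2 + 4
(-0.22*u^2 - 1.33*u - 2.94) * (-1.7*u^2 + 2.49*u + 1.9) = 0.374*u^4 + 1.7132*u^3 + 1.2683*u^2 - 9.8476*u - 5.586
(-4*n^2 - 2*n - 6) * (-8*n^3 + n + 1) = 32*n^5 + 16*n^4 + 44*n^3 - 6*n^2 - 8*n - 6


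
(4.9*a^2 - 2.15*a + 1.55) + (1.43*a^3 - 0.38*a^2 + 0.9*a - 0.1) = 1.43*a^3 + 4.52*a^2 - 1.25*a + 1.45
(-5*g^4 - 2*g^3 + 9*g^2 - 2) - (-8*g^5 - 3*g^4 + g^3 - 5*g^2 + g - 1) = 8*g^5 - 2*g^4 - 3*g^3 + 14*g^2 - g - 1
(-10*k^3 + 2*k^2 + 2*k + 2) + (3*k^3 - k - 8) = -7*k^3 + 2*k^2 + k - 6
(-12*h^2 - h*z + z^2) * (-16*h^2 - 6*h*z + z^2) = 192*h^4 + 88*h^3*z - 22*h^2*z^2 - 7*h*z^3 + z^4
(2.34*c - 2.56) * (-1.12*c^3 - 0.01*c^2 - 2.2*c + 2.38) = -2.6208*c^4 + 2.8438*c^3 - 5.1224*c^2 + 11.2012*c - 6.0928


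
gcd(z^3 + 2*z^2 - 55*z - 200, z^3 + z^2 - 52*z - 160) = z^2 - 3*z - 40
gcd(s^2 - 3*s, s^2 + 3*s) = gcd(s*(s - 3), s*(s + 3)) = s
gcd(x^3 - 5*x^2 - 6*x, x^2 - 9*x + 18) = x - 6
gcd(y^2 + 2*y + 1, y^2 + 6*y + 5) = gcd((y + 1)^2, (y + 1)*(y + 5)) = y + 1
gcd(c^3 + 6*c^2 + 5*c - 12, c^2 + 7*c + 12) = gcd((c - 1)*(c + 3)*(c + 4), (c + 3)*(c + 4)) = c^2 + 7*c + 12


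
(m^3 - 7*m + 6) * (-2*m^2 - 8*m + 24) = -2*m^5 - 8*m^4 + 38*m^3 + 44*m^2 - 216*m + 144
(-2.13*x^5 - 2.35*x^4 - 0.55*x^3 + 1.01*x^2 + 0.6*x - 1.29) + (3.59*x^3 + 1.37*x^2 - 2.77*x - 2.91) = -2.13*x^5 - 2.35*x^4 + 3.04*x^3 + 2.38*x^2 - 2.17*x - 4.2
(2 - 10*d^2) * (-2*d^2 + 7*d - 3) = 20*d^4 - 70*d^3 + 26*d^2 + 14*d - 6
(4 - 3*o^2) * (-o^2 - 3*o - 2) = 3*o^4 + 9*o^3 + 2*o^2 - 12*o - 8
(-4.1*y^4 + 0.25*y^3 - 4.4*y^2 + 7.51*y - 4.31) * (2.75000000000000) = -11.275*y^4 + 0.6875*y^3 - 12.1*y^2 + 20.6525*y - 11.8525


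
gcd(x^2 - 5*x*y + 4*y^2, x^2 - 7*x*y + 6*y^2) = x - y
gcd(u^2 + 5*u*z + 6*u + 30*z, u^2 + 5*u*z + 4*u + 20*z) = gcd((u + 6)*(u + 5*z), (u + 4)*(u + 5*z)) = u + 5*z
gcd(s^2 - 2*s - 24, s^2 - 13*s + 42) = s - 6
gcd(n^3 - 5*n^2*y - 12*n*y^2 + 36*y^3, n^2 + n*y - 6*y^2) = -n^2 - n*y + 6*y^2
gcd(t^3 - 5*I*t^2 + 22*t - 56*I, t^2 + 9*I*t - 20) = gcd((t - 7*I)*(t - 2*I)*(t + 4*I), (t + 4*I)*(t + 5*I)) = t + 4*I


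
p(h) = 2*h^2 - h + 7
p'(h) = 4*h - 1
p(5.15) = 54.90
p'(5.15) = 19.60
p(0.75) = 7.38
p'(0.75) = 2.00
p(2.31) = 15.36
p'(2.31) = 8.24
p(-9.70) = 204.88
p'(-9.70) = -39.80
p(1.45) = 9.76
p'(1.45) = 4.80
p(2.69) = 18.78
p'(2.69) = 9.76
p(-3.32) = 32.36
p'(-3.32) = -14.28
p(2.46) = 16.64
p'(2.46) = 8.84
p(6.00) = 73.00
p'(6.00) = 23.00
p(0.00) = 7.00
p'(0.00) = -1.00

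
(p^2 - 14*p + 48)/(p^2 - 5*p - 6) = (p - 8)/(p + 1)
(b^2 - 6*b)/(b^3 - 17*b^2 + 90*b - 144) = b/(b^2 - 11*b + 24)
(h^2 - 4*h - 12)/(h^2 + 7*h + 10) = (h - 6)/(h + 5)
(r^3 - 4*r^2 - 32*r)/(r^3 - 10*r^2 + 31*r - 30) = r*(r^2 - 4*r - 32)/(r^3 - 10*r^2 + 31*r - 30)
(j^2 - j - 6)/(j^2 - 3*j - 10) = (j - 3)/(j - 5)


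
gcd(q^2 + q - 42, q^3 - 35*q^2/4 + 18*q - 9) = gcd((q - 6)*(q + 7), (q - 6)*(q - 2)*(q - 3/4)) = q - 6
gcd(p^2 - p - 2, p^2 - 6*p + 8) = p - 2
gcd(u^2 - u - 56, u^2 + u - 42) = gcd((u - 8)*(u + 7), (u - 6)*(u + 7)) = u + 7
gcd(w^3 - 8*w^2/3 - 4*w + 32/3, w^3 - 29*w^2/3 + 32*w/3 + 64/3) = w - 8/3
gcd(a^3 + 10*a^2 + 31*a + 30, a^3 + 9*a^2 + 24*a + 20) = a^2 + 7*a + 10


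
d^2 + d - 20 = (d - 4)*(d + 5)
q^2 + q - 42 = (q - 6)*(q + 7)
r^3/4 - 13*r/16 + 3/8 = (r/4 + 1/2)*(r - 3/2)*(r - 1/2)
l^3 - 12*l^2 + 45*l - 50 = (l - 5)^2*(l - 2)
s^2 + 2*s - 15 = (s - 3)*(s + 5)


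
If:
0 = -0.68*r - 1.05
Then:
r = -1.54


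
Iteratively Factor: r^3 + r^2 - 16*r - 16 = (r - 4)*(r^2 + 5*r + 4) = (r - 4)*(r + 4)*(r + 1)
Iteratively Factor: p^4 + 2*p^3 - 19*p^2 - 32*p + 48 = (p - 4)*(p^3 + 6*p^2 + 5*p - 12) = (p - 4)*(p + 3)*(p^2 + 3*p - 4) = (p - 4)*(p - 1)*(p + 3)*(p + 4)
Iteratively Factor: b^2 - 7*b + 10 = (b - 2)*(b - 5)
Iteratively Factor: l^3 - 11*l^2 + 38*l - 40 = (l - 5)*(l^2 - 6*l + 8) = (l - 5)*(l - 2)*(l - 4)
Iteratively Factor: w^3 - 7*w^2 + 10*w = (w)*(w^2 - 7*w + 10) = w*(w - 5)*(w - 2)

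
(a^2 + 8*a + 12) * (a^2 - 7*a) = a^4 + a^3 - 44*a^2 - 84*a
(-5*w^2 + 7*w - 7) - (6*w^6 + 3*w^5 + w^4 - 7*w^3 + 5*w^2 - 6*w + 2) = -6*w^6 - 3*w^5 - w^4 + 7*w^3 - 10*w^2 + 13*w - 9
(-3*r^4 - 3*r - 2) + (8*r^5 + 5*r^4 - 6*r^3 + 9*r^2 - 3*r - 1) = 8*r^5 + 2*r^4 - 6*r^3 + 9*r^2 - 6*r - 3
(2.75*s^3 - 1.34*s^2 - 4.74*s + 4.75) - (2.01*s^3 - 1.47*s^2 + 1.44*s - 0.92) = 0.74*s^3 + 0.13*s^2 - 6.18*s + 5.67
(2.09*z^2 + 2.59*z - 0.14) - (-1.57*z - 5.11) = 2.09*z^2 + 4.16*z + 4.97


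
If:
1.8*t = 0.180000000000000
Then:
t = 0.10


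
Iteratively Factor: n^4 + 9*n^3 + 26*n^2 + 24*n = (n + 4)*(n^3 + 5*n^2 + 6*n) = n*(n + 4)*(n^2 + 5*n + 6) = n*(n + 2)*(n + 4)*(n + 3)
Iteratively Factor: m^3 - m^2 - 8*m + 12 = (m + 3)*(m^2 - 4*m + 4) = (m - 2)*(m + 3)*(m - 2)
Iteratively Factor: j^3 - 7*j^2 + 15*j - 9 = (j - 3)*(j^2 - 4*j + 3) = (j - 3)*(j - 1)*(j - 3)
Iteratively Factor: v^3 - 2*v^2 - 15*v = (v - 5)*(v^2 + 3*v) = (v - 5)*(v + 3)*(v)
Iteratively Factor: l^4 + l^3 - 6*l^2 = (l)*(l^3 + l^2 - 6*l) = l*(l - 2)*(l^2 + 3*l) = l*(l - 2)*(l + 3)*(l)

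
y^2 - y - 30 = (y - 6)*(y + 5)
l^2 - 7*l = l*(l - 7)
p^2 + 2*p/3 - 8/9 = (p - 2/3)*(p + 4/3)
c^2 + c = c*(c + 1)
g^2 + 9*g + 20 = (g + 4)*(g + 5)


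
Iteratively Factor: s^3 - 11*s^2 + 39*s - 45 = (s - 3)*(s^2 - 8*s + 15) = (s - 3)^2*(s - 5)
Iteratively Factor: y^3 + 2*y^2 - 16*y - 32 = (y + 4)*(y^2 - 2*y - 8) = (y - 4)*(y + 4)*(y + 2)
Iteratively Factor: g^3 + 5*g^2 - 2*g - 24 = (g + 3)*(g^2 + 2*g - 8) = (g + 3)*(g + 4)*(g - 2)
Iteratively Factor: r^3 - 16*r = (r + 4)*(r^2 - 4*r) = (r - 4)*(r + 4)*(r)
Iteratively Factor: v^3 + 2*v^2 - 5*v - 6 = (v + 1)*(v^2 + v - 6) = (v + 1)*(v + 3)*(v - 2)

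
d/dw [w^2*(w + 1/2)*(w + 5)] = w*(8*w^2 + 33*w + 10)/2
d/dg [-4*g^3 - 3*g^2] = 6*g*(-2*g - 1)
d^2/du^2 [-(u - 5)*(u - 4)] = -2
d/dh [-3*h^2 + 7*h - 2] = 7 - 6*h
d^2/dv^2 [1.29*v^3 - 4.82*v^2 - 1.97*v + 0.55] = 7.74*v - 9.64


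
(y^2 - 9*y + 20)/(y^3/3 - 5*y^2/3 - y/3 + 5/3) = 3*(y - 4)/(y^2 - 1)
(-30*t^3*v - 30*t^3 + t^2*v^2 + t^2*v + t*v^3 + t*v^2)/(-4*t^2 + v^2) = t*(30*t^2*v + 30*t^2 - t*v^2 - t*v - v^3 - v^2)/(4*t^2 - v^2)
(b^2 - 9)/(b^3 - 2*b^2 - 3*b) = (b + 3)/(b*(b + 1))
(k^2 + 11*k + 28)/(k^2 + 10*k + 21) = (k + 4)/(k + 3)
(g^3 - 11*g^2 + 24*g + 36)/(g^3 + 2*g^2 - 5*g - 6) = (g^2 - 12*g + 36)/(g^2 + g - 6)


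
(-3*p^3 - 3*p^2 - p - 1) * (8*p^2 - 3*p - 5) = -24*p^5 - 15*p^4 + 16*p^3 + 10*p^2 + 8*p + 5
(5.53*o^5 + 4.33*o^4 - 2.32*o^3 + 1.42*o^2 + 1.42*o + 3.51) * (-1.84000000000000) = -10.1752*o^5 - 7.9672*o^4 + 4.2688*o^3 - 2.6128*o^2 - 2.6128*o - 6.4584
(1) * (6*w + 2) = 6*w + 2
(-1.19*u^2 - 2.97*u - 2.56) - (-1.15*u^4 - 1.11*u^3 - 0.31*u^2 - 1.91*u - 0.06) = 1.15*u^4 + 1.11*u^3 - 0.88*u^2 - 1.06*u - 2.5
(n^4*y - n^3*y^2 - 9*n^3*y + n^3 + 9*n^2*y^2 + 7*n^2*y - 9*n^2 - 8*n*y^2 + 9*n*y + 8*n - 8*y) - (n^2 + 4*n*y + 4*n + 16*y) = n^4*y - n^3*y^2 - 9*n^3*y + n^3 + 9*n^2*y^2 + 7*n^2*y - 10*n^2 - 8*n*y^2 + 5*n*y + 4*n - 24*y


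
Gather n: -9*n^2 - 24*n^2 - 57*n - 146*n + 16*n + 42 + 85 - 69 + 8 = -33*n^2 - 187*n + 66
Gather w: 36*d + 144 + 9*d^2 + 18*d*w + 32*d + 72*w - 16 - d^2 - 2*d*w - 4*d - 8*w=8*d^2 + 64*d + w*(16*d + 64) + 128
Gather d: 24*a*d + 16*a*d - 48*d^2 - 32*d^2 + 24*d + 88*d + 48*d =-80*d^2 + d*(40*a + 160)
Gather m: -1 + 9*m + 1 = 9*m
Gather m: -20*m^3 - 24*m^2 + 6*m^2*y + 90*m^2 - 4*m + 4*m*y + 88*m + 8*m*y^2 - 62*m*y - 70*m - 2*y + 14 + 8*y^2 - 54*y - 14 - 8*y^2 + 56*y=-20*m^3 + m^2*(6*y + 66) + m*(8*y^2 - 58*y + 14)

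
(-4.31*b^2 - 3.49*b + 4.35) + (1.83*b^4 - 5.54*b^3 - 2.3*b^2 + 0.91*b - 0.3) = 1.83*b^4 - 5.54*b^3 - 6.61*b^2 - 2.58*b + 4.05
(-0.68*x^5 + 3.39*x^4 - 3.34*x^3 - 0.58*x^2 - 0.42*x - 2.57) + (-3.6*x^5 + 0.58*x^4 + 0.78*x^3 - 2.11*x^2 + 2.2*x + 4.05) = -4.28*x^5 + 3.97*x^4 - 2.56*x^3 - 2.69*x^2 + 1.78*x + 1.48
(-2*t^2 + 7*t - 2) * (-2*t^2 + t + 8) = 4*t^4 - 16*t^3 - 5*t^2 + 54*t - 16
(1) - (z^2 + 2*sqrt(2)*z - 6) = -z^2 - 2*sqrt(2)*z + 7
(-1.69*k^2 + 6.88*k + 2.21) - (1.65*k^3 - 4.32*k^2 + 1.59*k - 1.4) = -1.65*k^3 + 2.63*k^2 + 5.29*k + 3.61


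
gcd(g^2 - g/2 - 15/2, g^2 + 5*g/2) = g + 5/2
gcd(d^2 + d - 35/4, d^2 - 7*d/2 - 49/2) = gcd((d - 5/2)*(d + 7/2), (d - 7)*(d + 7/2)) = d + 7/2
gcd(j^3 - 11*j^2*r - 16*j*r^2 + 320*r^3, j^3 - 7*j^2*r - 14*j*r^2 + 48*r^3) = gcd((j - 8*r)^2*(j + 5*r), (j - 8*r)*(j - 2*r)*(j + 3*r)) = -j + 8*r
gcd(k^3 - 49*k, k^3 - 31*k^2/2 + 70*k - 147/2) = k - 7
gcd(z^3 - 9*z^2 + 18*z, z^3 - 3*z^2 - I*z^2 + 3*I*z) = z^2 - 3*z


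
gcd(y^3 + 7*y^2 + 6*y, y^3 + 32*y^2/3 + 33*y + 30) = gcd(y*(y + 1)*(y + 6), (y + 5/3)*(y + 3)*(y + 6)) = y + 6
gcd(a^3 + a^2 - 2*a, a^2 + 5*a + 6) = a + 2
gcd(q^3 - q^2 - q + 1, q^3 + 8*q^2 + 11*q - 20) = q - 1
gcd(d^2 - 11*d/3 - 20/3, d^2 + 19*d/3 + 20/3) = d + 4/3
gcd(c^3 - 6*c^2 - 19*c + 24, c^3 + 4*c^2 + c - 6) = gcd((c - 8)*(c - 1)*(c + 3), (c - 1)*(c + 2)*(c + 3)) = c^2 + 2*c - 3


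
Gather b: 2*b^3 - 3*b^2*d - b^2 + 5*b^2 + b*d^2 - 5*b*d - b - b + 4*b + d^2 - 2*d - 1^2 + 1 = 2*b^3 + b^2*(4 - 3*d) + b*(d^2 - 5*d + 2) + d^2 - 2*d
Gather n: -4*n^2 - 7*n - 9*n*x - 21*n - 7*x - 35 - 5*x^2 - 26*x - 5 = -4*n^2 + n*(-9*x - 28) - 5*x^2 - 33*x - 40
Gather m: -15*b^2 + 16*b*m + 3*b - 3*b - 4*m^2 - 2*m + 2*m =-15*b^2 + 16*b*m - 4*m^2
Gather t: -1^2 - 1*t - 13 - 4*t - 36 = -5*t - 50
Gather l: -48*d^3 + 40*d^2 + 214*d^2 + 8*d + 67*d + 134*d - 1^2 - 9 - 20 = -48*d^3 + 254*d^2 + 209*d - 30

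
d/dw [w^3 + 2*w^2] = w*(3*w + 4)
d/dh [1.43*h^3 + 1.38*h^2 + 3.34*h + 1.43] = 4.29*h^2 + 2.76*h + 3.34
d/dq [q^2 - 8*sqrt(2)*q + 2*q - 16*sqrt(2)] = 2*q - 8*sqrt(2) + 2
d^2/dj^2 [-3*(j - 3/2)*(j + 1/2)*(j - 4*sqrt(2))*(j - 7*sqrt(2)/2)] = -36*j^2 + 18*j + 135*sqrt(2)*j - 327/2 - 45*sqrt(2)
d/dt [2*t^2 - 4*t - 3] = 4*t - 4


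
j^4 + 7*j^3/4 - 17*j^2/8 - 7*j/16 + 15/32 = (j - 3/4)*(j - 1/2)*(j + 1/2)*(j + 5/2)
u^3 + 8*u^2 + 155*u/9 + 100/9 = (u + 4/3)*(u + 5/3)*(u + 5)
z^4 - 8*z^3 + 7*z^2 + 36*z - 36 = (z - 6)*(z - 3)*(z - 1)*(z + 2)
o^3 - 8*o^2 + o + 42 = (o - 7)*(o - 3)*(o + 2)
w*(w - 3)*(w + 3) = w^3 - 9*w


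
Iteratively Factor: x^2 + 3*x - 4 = (x + 4)*(x - 1)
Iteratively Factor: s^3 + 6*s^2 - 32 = (s + 4)*(s^2 + 2*s - 8) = (s + 4)^2*(s - 2)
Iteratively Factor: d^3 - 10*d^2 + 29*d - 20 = (d - 4)*(d^2 - 6*d + 5) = (d - 5)*(d - 4)*(d - 1)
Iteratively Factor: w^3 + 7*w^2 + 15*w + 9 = (w + 3)*(w^2 + 4*w + 3) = (w + 3)^2*(w + 1)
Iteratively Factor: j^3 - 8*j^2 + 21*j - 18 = (j - 3)*(j^2 - 5*j + 6) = (j - 3)*(j - 2)*(j - 3)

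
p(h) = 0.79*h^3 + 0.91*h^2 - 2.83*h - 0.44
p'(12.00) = 360.29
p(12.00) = 1461.76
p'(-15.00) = 503.12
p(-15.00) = -2419.49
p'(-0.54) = -3.12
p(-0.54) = 1.23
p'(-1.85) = 1.91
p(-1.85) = 2.91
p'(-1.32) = -1.10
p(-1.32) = 3.06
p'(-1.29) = -1.23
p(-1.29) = 3.03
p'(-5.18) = 51.34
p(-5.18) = -71.17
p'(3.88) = 39.91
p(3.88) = 48.42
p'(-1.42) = -0.64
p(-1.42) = 3.15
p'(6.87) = 121.53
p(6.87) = 279.22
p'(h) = 2.37*h^2 + 1.82*h - 2.83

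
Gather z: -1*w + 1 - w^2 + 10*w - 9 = -w^2 + 9*w - 8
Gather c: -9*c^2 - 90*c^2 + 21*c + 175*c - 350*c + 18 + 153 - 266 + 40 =-99*c^2 - 154*c - 55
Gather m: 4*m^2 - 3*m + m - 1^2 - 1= 4*m^2 - 2*m - 2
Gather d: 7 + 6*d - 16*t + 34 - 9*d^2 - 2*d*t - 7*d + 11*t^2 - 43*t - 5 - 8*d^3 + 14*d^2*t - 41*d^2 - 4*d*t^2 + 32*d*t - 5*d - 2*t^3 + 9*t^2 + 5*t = -8*d^3 + d^2*(14*t - 50) + d*(-4*t^2 + 30*t - 6) - 2*t^3 + 20*t^2 - 54*t + 36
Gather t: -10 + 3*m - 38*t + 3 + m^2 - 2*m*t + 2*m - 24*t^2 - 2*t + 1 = m^2 + 5*m - 24*t^2 + t*(-2*m - 40) - 6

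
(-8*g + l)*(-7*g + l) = 56*g^2 - 15*g*l + l^2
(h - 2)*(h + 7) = h^2 + 5*h - 14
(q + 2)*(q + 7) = q^2 + 9*q + 14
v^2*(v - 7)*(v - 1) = v^4 - 8*v^3 + 7*v^2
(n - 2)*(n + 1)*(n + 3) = n^3 + 2*n^2 - 5*n - 6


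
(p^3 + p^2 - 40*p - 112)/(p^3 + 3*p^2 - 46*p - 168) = (p + 4)/(p + 6)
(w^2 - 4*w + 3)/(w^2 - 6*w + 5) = (w - 3)/(w - 5)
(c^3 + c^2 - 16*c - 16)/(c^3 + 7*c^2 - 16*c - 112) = (c + 1)/(c + 7)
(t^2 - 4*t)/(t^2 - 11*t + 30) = t*(t - 4)/(t^2 - 11*t + 30)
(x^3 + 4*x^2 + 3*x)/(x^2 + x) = x + 3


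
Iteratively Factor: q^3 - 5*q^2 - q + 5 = (q - 1)*(q^2 - 4*q - 5) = (q - 5)*(q - 1)*(q + 1)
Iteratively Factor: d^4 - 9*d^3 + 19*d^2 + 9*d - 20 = (d - 1)*(d^3 - 8*d^2 + 11*d + 20) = (d - 4)*(d - 1)*(d^2 - 4*d - 5) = (d - 5)*(d - 4)*(d - 1)*(d + 1)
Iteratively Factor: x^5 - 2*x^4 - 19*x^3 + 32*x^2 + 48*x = (x + 1)*(x^4 - 3*x^3 - 16*x^2 + 48*x) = x*(x + 1)*(x^3 - 3*x^2 - 16*x + 48) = x*(x - 4)*(x + 1)*(x^2 + x - 12) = x*(x - 4)*(x + 1)*(x + 4)*(x - 3)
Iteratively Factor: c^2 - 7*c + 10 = (c - 2)*(c - 5)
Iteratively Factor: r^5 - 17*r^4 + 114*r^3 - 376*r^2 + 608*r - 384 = (r - 4)*(r^4 - 13*r^3 + 62*r^2 - 128*r + 96) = (r - 4)*(r - 2)*(r^3 - 11*r^2 + 40*r - 48) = (r - 4)*(r - 3)*(r - 2)*(r^2 - 8*r + 16) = (r - 4)^2*(r - 3)*(r - 2)*(r - 4)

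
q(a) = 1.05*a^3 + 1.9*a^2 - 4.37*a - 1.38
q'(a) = 3.15*a^2 + 3.8*a - 4.37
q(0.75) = -3.15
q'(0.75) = 0.25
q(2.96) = 29.56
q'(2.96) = 34.48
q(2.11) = 7.72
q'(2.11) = 17.67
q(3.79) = 66.51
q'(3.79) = 55.28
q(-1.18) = 4.70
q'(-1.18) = -4.47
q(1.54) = 0.23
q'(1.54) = 8.95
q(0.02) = -1.47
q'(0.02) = -4.29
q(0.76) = -3.14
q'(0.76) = 0.34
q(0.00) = -1.38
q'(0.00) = -4.37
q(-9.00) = -573.60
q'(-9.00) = 216.58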